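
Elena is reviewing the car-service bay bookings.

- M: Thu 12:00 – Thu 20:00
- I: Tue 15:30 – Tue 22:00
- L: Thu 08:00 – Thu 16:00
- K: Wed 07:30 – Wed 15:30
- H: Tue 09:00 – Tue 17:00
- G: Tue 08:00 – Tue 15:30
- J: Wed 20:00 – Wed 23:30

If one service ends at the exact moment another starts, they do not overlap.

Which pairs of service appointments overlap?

G & H, H & I, L & M

Sorted by start: G, H, I, K, J, L, M.
H starts before G ends → G and H overlap.
I starts exactly when G ends (back-to-back, no overlap), so G has no further overlaps.
I starts before H ends → H and I overlap.
K starts after H ends, so H has no further overlaps.
K starts after I ends, so I has no further overlaps.
J starts after K ends, so K has no further overlaps.
L starts after J ends, so J has no further overlaps.
M starts before L ends → L and M overlap.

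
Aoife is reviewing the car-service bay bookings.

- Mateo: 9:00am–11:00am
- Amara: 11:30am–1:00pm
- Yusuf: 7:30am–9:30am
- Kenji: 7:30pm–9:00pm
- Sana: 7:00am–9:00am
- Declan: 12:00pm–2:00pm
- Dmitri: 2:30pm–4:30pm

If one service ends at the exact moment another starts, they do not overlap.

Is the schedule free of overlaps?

Sorted by start: Sana, Yusuf, Mateo, Amara, Declan, Dmitri, Kenji.
Yusuf starts before Sana ends → Sana and Yusuf overlap.
That's a conflict, so the schedule is not conflict-free.

No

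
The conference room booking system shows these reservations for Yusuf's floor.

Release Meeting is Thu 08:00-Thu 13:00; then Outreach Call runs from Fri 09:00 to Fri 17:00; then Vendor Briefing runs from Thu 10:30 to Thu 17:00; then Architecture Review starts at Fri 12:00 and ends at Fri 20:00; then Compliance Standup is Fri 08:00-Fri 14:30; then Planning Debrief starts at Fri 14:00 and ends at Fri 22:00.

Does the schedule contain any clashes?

Sorted by start: Release Meeting, Vendor Briefing, Compliance Standup, Outreach Call, Architecture Review, Planning Debrief.
Vendor Briefing starts before Release Meeting ends → Release Meeting and Vendor Briefing overlap.
That's a conflict, so the schedule is not conflict-free.

Yes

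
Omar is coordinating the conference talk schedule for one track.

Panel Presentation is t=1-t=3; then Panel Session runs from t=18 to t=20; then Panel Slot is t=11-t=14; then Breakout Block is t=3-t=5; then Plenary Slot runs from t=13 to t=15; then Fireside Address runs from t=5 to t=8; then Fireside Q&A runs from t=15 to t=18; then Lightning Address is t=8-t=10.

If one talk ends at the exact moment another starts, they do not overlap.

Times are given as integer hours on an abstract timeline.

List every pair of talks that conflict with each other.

Sorted by start: Panel Presentation, Breakout Block, Fireside Address, Lightning Address, Panel Slot, Plenary Slot, Fireside Q&A, Panel Session.
Breakout Block starts exactly when Panel Presentation ends (back-to-back, no overlap), so nothing later overlaps Panel Presentation either.
Fireside Address starts exactly when Breakout Block ends (back-to-back, no overlap), so nothing later overlaps Breakout Block either.
Lightning Address starts exactly when Fireside Address ends (back-to-back, no overlap), so nothing later overlaps Fireside Address either.
Panel Slot starts after Lightning Address ends, so nothing later overlaps Lightning Address either.
Plenary Slot starts before Panel Slot ends → Panel Slot and Plenary Slot overlap.
Fireside Q&A starts after Panel Slot ends, so nothing later overlaps Panel Slot either.
Fireside Q&A starts exactly when Plenary Slot ends (back-to-back, no overlap), so nothing later overlaps Plenary Slot either.
Panel Session starts exactly when Fireside Q&A ends (back-to-back, no overlap).

Panel Slot & Plenary Slot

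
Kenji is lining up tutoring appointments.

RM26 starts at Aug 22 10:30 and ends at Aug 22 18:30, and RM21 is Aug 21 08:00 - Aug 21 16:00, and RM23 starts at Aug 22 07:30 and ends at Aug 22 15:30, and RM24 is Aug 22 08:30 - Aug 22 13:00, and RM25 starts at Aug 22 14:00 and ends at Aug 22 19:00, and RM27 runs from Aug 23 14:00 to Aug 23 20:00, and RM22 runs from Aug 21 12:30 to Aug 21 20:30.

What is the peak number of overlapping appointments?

Walk through starts and ends in time order (an end at T is processed before a start at T):
Aug 21 08:00 start RM21 → 1
Aug 21 12:30 start RM22 → 2
Aug 21 16:00 end RM21 → 1
Aug 21 20:30 end RM22 → 0
Aug 22 07:30 start RM23 → 1
Aug 22 08:30 start RM24 → 2
Aug 22 10:30 start RM26 → 3
Aug 22 13:00 end RM24 → 2
Aug 22 14:00 start RM25 → 3
Aug 22 15:30 end RM23 → 2
Aug 22 18:30 end RM26 → 1
Aug 22 19:00 end RM25 → 0
Aug 23 14:00 start RM27 → 1
Aug 23 20:00 end RM27 → 0
Peak is 3, at Aug 22 10:30 (RM23, RM24, RM26).

3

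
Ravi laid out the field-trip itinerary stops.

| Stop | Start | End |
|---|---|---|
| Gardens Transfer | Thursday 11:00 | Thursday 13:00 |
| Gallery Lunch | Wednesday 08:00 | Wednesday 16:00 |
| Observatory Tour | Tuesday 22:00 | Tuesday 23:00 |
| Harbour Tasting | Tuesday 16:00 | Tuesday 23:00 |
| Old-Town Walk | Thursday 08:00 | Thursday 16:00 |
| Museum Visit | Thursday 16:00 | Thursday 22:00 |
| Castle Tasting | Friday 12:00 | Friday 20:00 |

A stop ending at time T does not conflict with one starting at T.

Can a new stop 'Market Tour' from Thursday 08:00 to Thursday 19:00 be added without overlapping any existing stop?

No — it overlaps Gardens Transfer, Museum Visit, Old-Town Walk

Harbour Tasting: ends Tuesday 23:00 at or before Market Tour starts Thursday 08:00 → clear.
Observatory Tour: ends Tuesday 23:00 at or before Market Tour starts Thursday 08:00 → clear.
Gallery Lunch: ends Wednesday 16:00 at or before Market Tour starts Thursday 08:00 → clear.
Old-Town Walk: starts Thursday 08:00 before Market Tour ends Thursday 19:00, and ends Thursday 16:00 after Market Tour starts Thursday 08:00 → overlap.
Gardens Transfer: starts Thursday 11:00 before Market Tour ends Thursday 19:00, and ends Thursday 13:00 after Market Tour starts Thursday 08:00 → overlap.
Museum Visit: starts Thursday 16:00 before Market Tour ends Thursday 19:00, and ends Thursday 22:00 after Market Tour starts Thursday 08:00 → overlap.
Castle Tasting: starts Friday 12:00 at or after Market Tour ends Thursday 19:00 → clear.
Market Tour overlaps Gardens Transfer, Museum Visit, Old-Town Walk.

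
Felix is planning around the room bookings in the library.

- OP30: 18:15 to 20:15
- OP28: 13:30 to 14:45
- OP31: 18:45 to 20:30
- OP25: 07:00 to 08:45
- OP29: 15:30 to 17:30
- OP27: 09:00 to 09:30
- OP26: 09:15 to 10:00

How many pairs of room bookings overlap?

2

Sorted by start: OP25, OP27, OP26, OP28, OP29, OP30, OP31.
OP27 starts after OP25 ends — done with OP25.
OP26 starts before OP27 ends → OP27 and OP26 overlap.
OP28 starts after OP27 ends — done with OP27.
OP28 starts after OP26 ends — done with OP26.
OP29 starts after OP28 ends — done with OP28.
OP30 starts after OP29 ends — done with OP29.
OP31 starts before OP30 ends → OP30 and OP31 overlap.
Overlapping pairs: OP26 & OP27, OP30 & OP31 — 2 in total.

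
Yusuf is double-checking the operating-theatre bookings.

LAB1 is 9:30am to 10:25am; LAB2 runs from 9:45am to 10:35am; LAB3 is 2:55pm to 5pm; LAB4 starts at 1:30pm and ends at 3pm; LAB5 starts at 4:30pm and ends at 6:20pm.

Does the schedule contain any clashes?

Yes

Check each pair: they overlap iff neither finishes before the other starts.
Sorted by start: LAB1, LAB2, LAB4, LAB3, LAB5.
LAB2 starts before LAB1 ends → LAB1 and LAB2 overlap.
That's a conflict, so the schedule is not conflict-free.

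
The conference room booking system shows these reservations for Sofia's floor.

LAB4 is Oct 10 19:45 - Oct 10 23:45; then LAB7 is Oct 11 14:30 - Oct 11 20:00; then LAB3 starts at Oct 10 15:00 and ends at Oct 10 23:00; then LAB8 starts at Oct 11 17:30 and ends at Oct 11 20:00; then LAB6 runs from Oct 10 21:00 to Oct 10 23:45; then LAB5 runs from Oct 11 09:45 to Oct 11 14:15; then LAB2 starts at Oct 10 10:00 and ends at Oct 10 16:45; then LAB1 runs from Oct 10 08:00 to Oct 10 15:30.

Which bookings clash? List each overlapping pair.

Sorted by start: LAB1, LAB2, LAB3, LAB4, LAB6, LAB5, LAB7, LAB8.
LAB2 starts before LAB1 ends → LAB1 and LAB2 overlap.
LAB3 starts before LAB1 ends → LAB1 and LAB3 overlap.
LAB4 starts after LAB1 ends, so LAB1 has no further overlaps.
LAB3 starts before LAB2 ends → LAB2 and LAB3 overlap.
LAB4 starts after LAB2 ends, so LAB2 has no further overlaps.
LAB4 starts before LAB3 ends → LAB3 and LAB4 overlap.
LAB6 starts before LAB3 ends → LAB3 and LAB6 overlap.
LAB5 starts after LAB3 ends, so LAB3 has no further overlaps.
LAB6 starts before LAB4 ends → LAB4 and LAB6 overlap.
LAB5 starts after LAB4 ends, so LAB4 has no further overlaps.
LAB5 starts after LAB6 ends, so LAB6 has no further overlaps.
LAB7 starts after LAB5 ends, so LAB5 has no further overlaps.
LAB8 starts before LAB7 ends → LAB7 and LAB8 overlap.

LAB1 & LAB2, LAB1 & LAB3, LAB2 & LAB3, LAB3 & LAB4, LAB3 & LAB6, LAB4 & LAB6, LAB7 & LAB8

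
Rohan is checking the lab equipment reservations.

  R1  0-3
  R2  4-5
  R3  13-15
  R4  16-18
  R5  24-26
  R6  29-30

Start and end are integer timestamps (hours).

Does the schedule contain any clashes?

Sorted by start: R1, R2, R3, R4, R5, R6.
R2 starts after R1 ends — done with R1.
R3 starts after R2 ends — done with R2.
R4 starts after R3 ends — done with R3.
R5 starts after R4 ends — done with R4.
R6 starts after R5 ends.
Every pair is clear; the schedule has no overlaps.

No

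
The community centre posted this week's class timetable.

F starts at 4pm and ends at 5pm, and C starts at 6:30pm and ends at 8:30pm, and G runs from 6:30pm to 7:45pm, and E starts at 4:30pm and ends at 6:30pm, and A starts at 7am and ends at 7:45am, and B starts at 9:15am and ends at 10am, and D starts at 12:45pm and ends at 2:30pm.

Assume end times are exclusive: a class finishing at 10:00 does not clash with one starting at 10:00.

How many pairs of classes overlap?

Sorted by start: A, B, D, F, E, C, G.
B starts after A ends, so A has no further overlaps.
D starts after B ends, so B has no further overlaps.
F starts after D ends, so D has no further overlaps.
E starts before F ends → F and E overlap.
C starts after F ends, so F has no further overlaps.
C starts exactly when E ends (back-to-back, no overlap), so E has no further overlaps.
G starts before C ends → C and G overlap.
Overlapping pairs: C & G, E & F — 2 in total.

2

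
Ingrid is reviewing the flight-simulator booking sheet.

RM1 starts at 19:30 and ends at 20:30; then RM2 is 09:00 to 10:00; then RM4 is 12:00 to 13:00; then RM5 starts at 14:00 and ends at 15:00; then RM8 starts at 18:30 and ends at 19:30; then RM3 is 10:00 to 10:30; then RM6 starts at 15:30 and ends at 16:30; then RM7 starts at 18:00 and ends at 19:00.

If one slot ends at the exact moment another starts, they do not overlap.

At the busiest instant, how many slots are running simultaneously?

2

Walk through starts and ends in time order (an end at T is processed before a start at T):
09:00 start RM2 → 1
10:00 end RM2 → 0
10:00 start RM3 → 1
10:30 end RM3 → 0
12:00 start RM4 → 1
13:00 end RM4 → 0
14:00 start RM5 → 1
15:00 end RM5 → 0
15:30 start RM6 → 1
16:30 end RM6 → 0
18:00 start RM7 → 1
18:30 start RM8 → 2
19:00 end RM7 → 1
19:30 end RM8 → 0
19:30 start RM1 → 1
20:30 end RM1 → 0
Peak is 2, at 18:30 (RM7, RM8).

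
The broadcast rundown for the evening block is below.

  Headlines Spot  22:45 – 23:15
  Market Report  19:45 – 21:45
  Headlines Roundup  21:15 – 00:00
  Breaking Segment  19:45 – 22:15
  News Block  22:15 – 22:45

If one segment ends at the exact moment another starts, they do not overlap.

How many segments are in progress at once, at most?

Sweep the timeline, counting +1 at each start and −1 at each end (ends before starts at a tie):
19:45 start Breaking Segment → 1
19:45 start Market Report → 2
21:15 start Headlines Roundup → 3
21:45 end Market Report → 2
22:15 end Breaking Segment → 1
22:15 start News Block → 2
22:45 end News Block → 1
22:45 start Headlines Spot → 2
23:15 end Headlines Spot → 1
00:00 end Headlines Roundup → 0
Peak is 3, at 21:15 (Breaking Segment, Headlines Roundup, Market Report).

3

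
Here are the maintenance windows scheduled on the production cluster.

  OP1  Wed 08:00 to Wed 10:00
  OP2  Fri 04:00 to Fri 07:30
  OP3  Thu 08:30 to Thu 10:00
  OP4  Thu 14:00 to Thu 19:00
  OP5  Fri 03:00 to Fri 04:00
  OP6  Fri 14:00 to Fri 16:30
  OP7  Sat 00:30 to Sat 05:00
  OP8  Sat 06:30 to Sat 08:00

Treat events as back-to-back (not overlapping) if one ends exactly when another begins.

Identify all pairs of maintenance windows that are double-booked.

none

Sorted by start: OP1, OP3, OP4, OP5, OP2, OP6, OP7, OP8.
OP3 starts after OP1 ends; OP1 is clear from here.
OP4 starts after OP3 ends; OP3 is clear from here.
OP5 starts after OP4 ends; OP4 is clear from here.
OP2 starts exactly when OP5 ends (back-to-back, no overlap); OP5 is clear from here.
OP6 starts after OP2 ends; OP2 is clear from here.
OP7 starts after OP6 ends; OP6 is clear from here.
OP8 starts after OP7 ends.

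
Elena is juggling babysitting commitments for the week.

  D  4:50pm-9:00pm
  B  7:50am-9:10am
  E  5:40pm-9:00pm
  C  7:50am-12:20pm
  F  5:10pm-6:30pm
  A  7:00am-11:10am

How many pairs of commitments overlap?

Two intervals overlap when each starts before the other ends.
Sorted by start: A, B, C, D, F, E.
B starts before A ends → A and B overlap.
C starts before A ends → A and C overlap.
D starts after A ends, so A has no further overlaps.
C starts before B ends → B and C overlap.
D starts after B ends, so B has no further overlaps.
D starts after C ends, so C has no further overlaps.
F starts before D ends → D and F overlap.
E starts before D ends → D and E overlap.
E starts before F ends → F and E overlap.
Overlapping pairs: A & B, A & C, B & C, D & E, D & F, E & F — 6 in total.

6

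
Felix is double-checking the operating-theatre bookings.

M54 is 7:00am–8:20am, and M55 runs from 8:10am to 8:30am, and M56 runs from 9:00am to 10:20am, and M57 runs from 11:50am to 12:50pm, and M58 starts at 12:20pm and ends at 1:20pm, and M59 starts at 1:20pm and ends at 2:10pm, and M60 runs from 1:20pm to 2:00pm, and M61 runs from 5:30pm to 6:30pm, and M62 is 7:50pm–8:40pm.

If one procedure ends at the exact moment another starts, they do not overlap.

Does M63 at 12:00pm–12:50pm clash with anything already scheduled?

Yes — it overlaps M57, M58

M54: ends 8:20am at or before M63 starts 12:00pm → clear.
M55: ends 8:30am at or before M63 starts 12:00pm → clear.
M56: ends 10:20am at or before M63 starts 12:00pm → clear.
M57: starts 11:50am before M63 ends 12:50pm, and ends 12:50pm after M63 starts 12:00pm → overlap.
M58: starts 12:20pm before M63 ends 12:50pm, and ends 1:20pm after M63 starts 12:00pm → overlap.
M59: starts 1:20pm at or after M63 ends 12:50pm → clear.
M60: starts 1:20pm at or after M63 ends 12:50pm → clear.
M61: starts 5:30pm at or after M63 ends 12:50pm → clear.
M62: starts 7:50pm at or after M63 ends 12:50pm → clear.
M63 overlaps M57, M58.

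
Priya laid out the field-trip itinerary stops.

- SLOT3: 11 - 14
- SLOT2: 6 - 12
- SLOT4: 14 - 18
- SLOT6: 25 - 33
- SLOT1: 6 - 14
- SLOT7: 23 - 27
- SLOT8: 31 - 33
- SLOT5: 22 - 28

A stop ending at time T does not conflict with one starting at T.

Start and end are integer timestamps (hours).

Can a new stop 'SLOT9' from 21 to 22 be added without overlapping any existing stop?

SLOT1: ends 14 at or before SLOT9 starts 21 → clear.
SLOT2: ends 12 at or before SLOT9 starts 21 → clear.
SLOT3: ends 14 at or before SLOT9 starts 21 → clear.
SLOT4: ends 18 at or before SLOT9 starts 21 → clear.
SLOT5: starts 22 at or after SLOT9 ends 22 → clear.
SLOT7: starts 23 at or after SLOT9 ends 22 → clear.
SLOT6: starts 25 at or after SLOT9 ends 22 → clear.
SLOT8: starts 31 at or after SLOT9 ends 22 → clear.

Yes — the slot is free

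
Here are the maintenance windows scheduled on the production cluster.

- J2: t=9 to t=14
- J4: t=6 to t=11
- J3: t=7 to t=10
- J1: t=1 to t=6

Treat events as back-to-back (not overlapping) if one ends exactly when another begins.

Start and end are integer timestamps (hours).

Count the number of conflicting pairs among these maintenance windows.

Sorted by start: J1, J4, J3, J2.
J4 starts exactly when J1 ends (back-to-back, no overlap), so nothing later overlaps J1 either.
J3 starts before J4 ends → J4 and J3 overlap.
J2 starts before J4 ends → J4 and J2 overlap.
J2 starts before J3 ends → J3 and J2 overlap.
Overlapping pairs: J2 & J3, J2 & J4, J3 & J4 — 3 in total.

3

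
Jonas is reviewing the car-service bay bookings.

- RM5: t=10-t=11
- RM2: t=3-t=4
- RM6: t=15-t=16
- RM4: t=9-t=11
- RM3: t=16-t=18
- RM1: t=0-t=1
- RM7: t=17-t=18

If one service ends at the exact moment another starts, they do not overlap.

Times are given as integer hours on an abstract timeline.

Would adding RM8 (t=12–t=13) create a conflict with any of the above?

RM1: ends t=1 at or before RM8 starts t=12 → clear.
RM2: ends t=4 at or before RM8 starts t=12 → clear.
RM4: ends t=11 at or before RM8 starts t=12 → clear.
RM5: ends t=11 at or before RM8 starts t=12 → clear.
RM6: starts t=15 at or after RM8 ends t=13 → clear.
RM3: starts t=16 at or after RM8 ends t=13 → clear.
RM7: starts t=17 at or after RM8 ends t=13 → clear.

No — it doesn't clash with anything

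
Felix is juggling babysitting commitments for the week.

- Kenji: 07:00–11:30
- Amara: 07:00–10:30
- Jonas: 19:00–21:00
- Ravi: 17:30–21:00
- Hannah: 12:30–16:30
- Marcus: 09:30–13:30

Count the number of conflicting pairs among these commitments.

5

Two intervals overlap when each starts before the other ends.
Sorted by start: Kenji, Amara, Marcus, Hannah, Ravi, Jonas.
Amara starts before Kenji ends → Kenji and Amara overlap.
Marcus starts before Kenji ends → Kenji and Marcus overlap.
Hannah starts after Kenji ends, so nothing later overlaps Kenji either.
Marcus starts before Amara ends → Amara and Marcus overlap.
Hannah starts after Amara ends, so nothing later overlaps Amara either.
Hannah starts before Marcus ends → Marcus and Hannah overlap.
Ravi starts after Marcus ends, so nothing later overlaps Marcus either.
Ravi starts after Hannah ends, so nothing later overlaps Hannah either.
Jonas starts before Ravi ends → Ravi and Jonas overlap.
Overlapping pairs: Amara & Kenji, Amara & Marcus, Hannah & Marcus, Jonas & Ravi, Kenji & Marcus — 5 in total.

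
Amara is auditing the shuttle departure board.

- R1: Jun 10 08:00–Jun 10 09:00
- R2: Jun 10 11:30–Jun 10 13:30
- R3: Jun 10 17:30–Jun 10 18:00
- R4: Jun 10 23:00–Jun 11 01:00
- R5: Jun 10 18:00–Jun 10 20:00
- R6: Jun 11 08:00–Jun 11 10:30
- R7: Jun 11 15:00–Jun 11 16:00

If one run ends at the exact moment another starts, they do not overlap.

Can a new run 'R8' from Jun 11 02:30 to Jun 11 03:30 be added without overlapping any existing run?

Yes — the slot is free

R1: ends Jun 10 09:00 at or before R8 starts Jun 11 02:30 → clear.
R2: ends Jun 10 13:30 at or before R8 starts Jun 11 02:30 → clear.
R3: ends Jun 10 18:00 at or before R8 starts Jun 11 02:30 → clear.
R5: ends Jun 10 20:00 at or before R8 starts Jun 11 02:30 → clear.
R4: ends Jun 11 01:00 at or before R8 starts Jun 11 02:30 → clear.
R6: starts Jun 11 08:00 at or after R8 ends Jun 11 03:30 → clear.
R7: starts Jun 11 15:00 at or after R8 ends Jun 11 03:30 → clear.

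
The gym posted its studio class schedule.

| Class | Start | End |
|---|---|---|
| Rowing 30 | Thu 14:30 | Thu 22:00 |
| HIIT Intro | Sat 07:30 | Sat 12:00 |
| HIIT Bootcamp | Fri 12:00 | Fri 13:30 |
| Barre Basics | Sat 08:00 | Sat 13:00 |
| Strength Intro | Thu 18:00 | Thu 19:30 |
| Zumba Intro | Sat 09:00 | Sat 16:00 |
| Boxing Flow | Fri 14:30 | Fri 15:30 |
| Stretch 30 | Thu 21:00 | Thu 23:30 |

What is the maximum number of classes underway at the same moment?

3

Sort all start/end points and keep a running count:
Thu 14:30 start Rowing 30 → 1
Thu 18:00 start Strength Intro → 2
Thu 19:30 end Strength Intro → 1
Thu 21:00 start Stretch 30 → 2
Thu 22:00 end Rowing 30 → 1
Thu 23:30 end Stretch 30 → 0
Fri 12:00 start HIIT Bootcamp → 1
Fri 13:30 end HIIT Bootcamp → 0
Fri 14:30 start Boxing Flow → 1
Fri 15:30 end Boxing Flow → 0
Sat 07:30 start HIIT Intro → 1
Sat 08:00 start Barre Basics → 2
Sat 09:00 start Zumba Intro → 3
Sat 12:00 end HIIT Intro → 2
Sat 13:00 end Barre Basics → 1
Sat 16:00 end Zumba Intro → 0
Peak is 3, at Sat 09:00 (Barre Basics, HIIT Intro, Zumba Intro).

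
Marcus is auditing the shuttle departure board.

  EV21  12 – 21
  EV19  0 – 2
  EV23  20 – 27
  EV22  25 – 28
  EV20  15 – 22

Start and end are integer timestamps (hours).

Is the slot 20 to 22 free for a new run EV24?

No — it overlaps EV20, EV21, EV23

EV19: ends 2 at or before EV24 starts 20 → clear.
EV21: starts 12 before EV24 ends 22, and ends 21 after EV24 starts 20 → overlap.
EV20: starts 15 before EV24 ends 22, and ends 22 after EV24 starts 20 → overlap.
EV23: starts 20 before EV24 ends 22, and ends 27 after EV24 starts 20 → overlap.
EV22: starts 25 at or after EV24 ends 22 → clear.
EV24 overlaps EV20, EV21, EV23.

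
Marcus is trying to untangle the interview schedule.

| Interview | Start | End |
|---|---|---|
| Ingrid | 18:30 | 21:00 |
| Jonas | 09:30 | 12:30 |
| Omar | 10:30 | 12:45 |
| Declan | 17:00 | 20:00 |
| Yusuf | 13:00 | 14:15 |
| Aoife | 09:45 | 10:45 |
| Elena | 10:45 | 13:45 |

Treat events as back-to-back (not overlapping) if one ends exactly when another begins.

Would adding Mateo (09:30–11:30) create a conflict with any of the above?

Yes — it overlaps Aoife, Elena, Jonas, Omar

Jonas: starts 09:30 before Mateo ends 11:30, and ends 12:30 after Mateo starts 09:30 → overlap.
Aoife: starts 09:45 before Mateo ends 11:30, and ends 10:45 after Mateo starts 09:30 → overlap.
Omar: starts 10:30 before Mateo ends 11:30, and ends 12:45 after Mateo starts 09:30 → overlap.
Elena: starts 10:45 before Mateo ends 11:30, and ends 13:45 after Mateo starts 09:30 → overlap.
Yusuf: starts 13:00 at or after Mateo ends 11:30 → clear.
Declan: starts 17:00 at or after Mateo ends 11:30 → clear.
Ingrid: starts 18:30 at or after Mateo ends 11:30 → clear.
Mateo overlaps Omar, Aoife, Jonas, Elena.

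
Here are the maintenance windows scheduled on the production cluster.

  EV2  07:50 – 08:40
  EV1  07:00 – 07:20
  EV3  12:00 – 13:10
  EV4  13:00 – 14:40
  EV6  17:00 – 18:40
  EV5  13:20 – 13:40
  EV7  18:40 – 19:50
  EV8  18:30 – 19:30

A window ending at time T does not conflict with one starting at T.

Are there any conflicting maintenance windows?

Yes

Sorted by start: EV1, EV2, EV3, EV4, EV5, EV6, EV8, EV7.
EV2 starts after EV1 ends — done with EV1.
EV3 starts after EV2 ends — done with EV2.
EV4 starts before EV3 ends → EV3 and EV4 overlap.
That's a conflict, so the schedule is not conflict-free.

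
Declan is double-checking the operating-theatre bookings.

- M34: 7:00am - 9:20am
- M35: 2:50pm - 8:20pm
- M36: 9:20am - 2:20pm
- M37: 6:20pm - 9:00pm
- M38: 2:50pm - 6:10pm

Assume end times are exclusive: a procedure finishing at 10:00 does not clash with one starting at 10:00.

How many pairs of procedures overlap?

2

Check each pair: they overlap iff neither finishes before the other starts.
Sorted by start: M34, M36, M35, M38, M37.
M36 starts exactly when M34 ends (back-to-back, no overlap) — done with M34.
M35 starts after M36 ends — done with M36.
M38 starts before M35 ends → M35 and M38 overlap.
M37 starts before M35 ends → M35 and M37 overlap.
M37 starts after M38 ends.
Overlapping pairs: M35 & M37, M35 & M38 — 2 in total.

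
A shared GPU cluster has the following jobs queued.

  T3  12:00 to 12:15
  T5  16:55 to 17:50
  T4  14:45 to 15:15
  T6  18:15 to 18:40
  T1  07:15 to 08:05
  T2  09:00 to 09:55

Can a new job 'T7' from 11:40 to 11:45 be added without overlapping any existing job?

T1: ends 08:05 at or before T7 starts 11:40 → clear.
T2: ends 09:55 at or before T7 starts 11:40 → clear.
T3: starts 12:00 at or after T7 ends 11:45 → clear.
T4: starts 14:45 at or after T7 ends 11:45 → clear.
T5: starts 16:55 at or after T7 ends 11:45 → clear.
T6: starts 18:15 at or after T7 ends 11:45 → clear.

Yes — the slot is free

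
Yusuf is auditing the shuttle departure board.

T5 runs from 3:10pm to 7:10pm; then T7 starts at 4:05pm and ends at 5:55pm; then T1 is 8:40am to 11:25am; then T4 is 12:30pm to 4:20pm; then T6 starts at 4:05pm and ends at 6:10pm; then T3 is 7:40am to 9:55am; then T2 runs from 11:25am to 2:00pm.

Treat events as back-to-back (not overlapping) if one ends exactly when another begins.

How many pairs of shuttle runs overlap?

8

Two intervals overlap when each starts before the other ends.
Sorted by start: T3, T1, T2, T4, T5, T6, T7.
T1 starts before T3 ends → T3 and T1 overlap.
T2 starts after T3 ends; T3 is clear from here.
T2 starts exactly when T1 ends (back-to-back, no overlap); T1 is clear from here.
T4 starts before T2 ends → T2 and T4 overlap.
T5 starts after T2 ends; T2 is clear from here.
T5 starts before T4 ends → T4 and T5 overlap.
T6 starts before T4 ends → T4 and T6 overlap.
T7 starts before T4 ends → T4 and T7 overlap.
T6 starts before T5 ends → T5 and T6 overlap.
T7 starts before T5 ends → T5 and T7 overlap.
T7 starts before T6 ends → T6 and T7 overlap.
Overlapping pairs: T1 & T3, T2 & T4, T4 & T5, T4 & T6, T4 & T7, T5 & T6, T5 & T7, T6 & T7 — 8 in total.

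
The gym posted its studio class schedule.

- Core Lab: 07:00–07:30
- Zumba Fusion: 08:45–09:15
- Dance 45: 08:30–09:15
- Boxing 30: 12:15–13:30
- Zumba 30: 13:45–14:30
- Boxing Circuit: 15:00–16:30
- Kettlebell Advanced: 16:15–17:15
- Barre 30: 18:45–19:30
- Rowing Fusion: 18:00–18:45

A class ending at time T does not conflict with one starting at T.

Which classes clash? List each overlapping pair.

Boxing Circuit & Kettlebell Advanced, Dance 45 & Zumba Fusion

Sorted by start: Core Lab, Dance 45, Zumba Fusion, Boxing 30, Zumba 30, Boxing Circuit, Kettlebell Advanced, Rowing Fusion, Barre 30.
Dance 45 starts after Core Lab ends, so Core Lab has no further overlaps.
Zumba Fusion starts before Dance 45 ends → Dance 45 and Zumba Fusion overlap.
Boxing 30 starts after Dance 45 ends, so Dance 45 has no further overlaps.
Boxing 30 starts after Zumba Fusion ends, so Zumba Fusion has no further overlaps.
Zumba 30 starts after Boxing 30 ends, so Boxing 30 has no further overlaps.
Boxing Circuit starts after Zumba 30 ends, so Zumba 30 has no further overlaps.
Kettlebell Advanced starts before Boxing Circuit ends → Boxing Circuit and Kettlebell Advanced overlap.
Rowing Fusion starts after Boxing Circuit ends, so Boxing Circuit has no further overlaps.
Rowing Fusion starts after Kettlebell Advanced ends, so Kettlebell Advanced has no further overlaps.
Barre 30 starts exactly when Rowing Fusion ends (back-to-back, no overlap).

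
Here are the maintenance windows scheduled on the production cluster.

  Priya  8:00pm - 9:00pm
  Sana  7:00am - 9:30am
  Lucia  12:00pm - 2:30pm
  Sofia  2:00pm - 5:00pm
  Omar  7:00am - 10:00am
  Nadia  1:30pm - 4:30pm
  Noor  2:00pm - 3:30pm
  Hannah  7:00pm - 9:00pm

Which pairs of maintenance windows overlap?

Sorted by start: Omar, Sana, Lucia, Nadia, Sofia, Noor, Hannah, Priya.
Sana starts before Omar ends → Omar and Sana overlap.
Lucia starts after Omar ends; Omar is clear from here.
Lucia starts after Sana ends; Sana is clear from here.
Nadia starts before Lucia ends → Lucia and Nadia overlap.
Sofia starts before Lucia ends → Lucia and Sofia overlap.
Noor starts before Lucia ends → Lucia and Noor overlap.
Hannah starts after Lucia ends; Lucia is clear from here.
Sofia starts before Nadia ends → Nadia and Sofia overlap.
Noor starts before Nadia ends → Nadia and Noor overlap.
Hannah starts after Nadia ends; Nadia is clear from here.
Noor starts before Sofia ends → Sofia and Noor overlap.
Hannah starts after Sofia ends; Sofia is clear from here.
Hannah starts after Noor ends; Noor is clear from here.
Priya starts before Hannah ends → Hannah and Priya overlap.

Hannah & Priya, Lucia & Nadia, Lucia & Noor, Lucia & Sofia, Nadia & Noor, Nadia & Sofia, Noor & Sofia, Omar & Sana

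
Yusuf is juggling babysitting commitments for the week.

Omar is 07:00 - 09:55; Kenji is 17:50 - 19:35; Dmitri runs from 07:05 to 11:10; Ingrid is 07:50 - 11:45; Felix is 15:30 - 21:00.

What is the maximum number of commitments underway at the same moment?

Walk through starts and ends in time order (an end at T is processed before a start at T):
07:00 start Omar → 1
07:05 start Dmitri → 2
07:50 start Ingrid → 3
09:55 end Omar → 2
11:10 end Dmitri → 1
11:45 end Ingrid → 0
15:30 start Felix → 1
17:50 start Kenji → 2
19:35 end Kenji → 1
21:00 end Felix → 0
Peak is 3, at 07:50 (Dmitri, Ingrid, Omar).

3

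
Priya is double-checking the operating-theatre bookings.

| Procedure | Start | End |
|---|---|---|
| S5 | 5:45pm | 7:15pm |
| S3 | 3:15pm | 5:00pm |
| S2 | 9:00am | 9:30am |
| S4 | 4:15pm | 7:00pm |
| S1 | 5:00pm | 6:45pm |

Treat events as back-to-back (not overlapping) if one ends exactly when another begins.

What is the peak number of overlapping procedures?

Sweep the timeline, counting +1 at each start and −1 at each end (ends before starts at a tie):
9:00am start S2 → 1
9:30am end S2 → 0
3:15pm start S3 → 1
4:15pm start S4 → 2
5:00pm end S3 → 1
5:00pm start S1 → 2
5:45pm start S5 → 3
6:45pm end S1 → 2
7:00pm end S4 → 1
7:15pm end S5 → 0
Peak is 3, at 5:45pm (S1, S4, S5).

3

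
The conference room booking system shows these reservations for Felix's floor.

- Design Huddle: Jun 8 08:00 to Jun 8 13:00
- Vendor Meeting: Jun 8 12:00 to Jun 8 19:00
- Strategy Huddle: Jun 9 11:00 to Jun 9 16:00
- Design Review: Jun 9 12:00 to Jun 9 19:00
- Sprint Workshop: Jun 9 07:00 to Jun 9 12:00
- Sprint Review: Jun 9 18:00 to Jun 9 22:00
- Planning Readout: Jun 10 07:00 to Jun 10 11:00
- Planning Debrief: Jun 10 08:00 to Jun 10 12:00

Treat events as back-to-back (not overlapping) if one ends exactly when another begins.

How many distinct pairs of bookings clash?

Sorted by start: Design Huddle, Vendor Meeting, Sprint Workshop, Strategy Huddle, Design Review, Sprint Review, Planning Readout, Planning Debrief.
Vendor Meeting starts before Design Huddle ends → Design Huddle and Vendor Meeting overlap.
Sprint Workshop starts after Design Huddle ends, so nothing later overlaps Design Huddle either.
Sprint Workshop starts after Vendor Meeting ends, so nothing later overlaps Vendor Meeting either.
Strategy Huddle starts before Sprint Workshop ends → Sprint Workshop and Strategy Huddle overlap.
Design Review starts exactly when Sprint Workshop ends (back-to-back, no overlap), so nothing later overlaps Sprint Workshop either.
Design Review starts before Strategy Huddle ends → Strategy Huddle and Design Review overlap.
Sprint Review starts after Strategy Huddle ends, so nothing later overlaps Strategy Huddle either.
Sprint Review starts before Design Review ends → Design Review and Sprint Review overlap.
Planning Readout starts after Design Review ends, so nothing later overlaps Design Review either.
Planning Readout starts after Sprint Review ends, so nothing later overlaps Sprint Review either.
Planning Debrief starts before Planning Readout ends → Planning Readout and Planning Debrief overlap.
Overlapping pairs: Design Huddle & Vendor Meeting, Design Review & Sprint Review, Design Review & Strategy Huddle, Planning Debrief & Planning Readout, Sprint Workshop & Strategy Huddle — 5 in total.

5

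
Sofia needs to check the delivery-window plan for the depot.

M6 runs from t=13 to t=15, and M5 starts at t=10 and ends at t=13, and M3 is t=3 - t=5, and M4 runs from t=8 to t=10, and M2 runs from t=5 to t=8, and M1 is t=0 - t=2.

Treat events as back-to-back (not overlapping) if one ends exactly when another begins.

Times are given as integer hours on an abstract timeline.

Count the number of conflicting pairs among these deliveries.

0

Sorted by start: M1, M3, M2, M4, M5, M6.
M3 starts after M1 ends, so nothing later overlaps M1 either.
M2 starts exactly when M3 ends (back-to-back, no overlap), so nothing later overlaps M3 either.
M4 starts exactly when M2 ends (back-to-back, no overlap), so nothing later overlaps M2 either.
M5 starts exactly when M4 ends (back-to-back, no overlap), so nothing later overlaps M4 either.
M6 starts exactly when M5 ends (back-to-back, no overlap).
No pair overlaps.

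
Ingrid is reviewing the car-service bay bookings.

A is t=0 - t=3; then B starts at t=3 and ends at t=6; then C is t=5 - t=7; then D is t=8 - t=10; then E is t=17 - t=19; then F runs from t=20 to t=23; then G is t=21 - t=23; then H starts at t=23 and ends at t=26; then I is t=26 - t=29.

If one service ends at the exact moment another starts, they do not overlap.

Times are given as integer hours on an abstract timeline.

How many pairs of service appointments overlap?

2

Sorted by start: A, B, C, D, E, F, G, H, I.
B starts exactly when A ends (back-to-back, no overlap); A is clear from here.
C starts before B ends → B and C overlap.
D starts after B ends; B is clear from here.
D starts after C ends; C is clear from here.
E starts after D ends; D is clear from here.
F starts after E ends; E is clear from here.
G starts before F ends → F and G overlap.
H starts exactly when F ends (back-to-back, no overlap); F is clear from here.
H starts exactly when G ends (back-to-back, no overlap); G is clear from here.
I starts exactly when H ends (back-to-back, no overlap).
Overlapping pairs: B & C, F & G — 2 in total.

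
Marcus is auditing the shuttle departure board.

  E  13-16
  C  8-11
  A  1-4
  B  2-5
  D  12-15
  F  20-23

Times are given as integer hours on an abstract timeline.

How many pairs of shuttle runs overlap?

2

Sorted by start: A, B, C, D, E, F.
B starts before A ends → A and B overlap.
C starts after A ends — done with A.
C starts after B ends — done with B.
D starts after C ends — done with C.
E starts before D ends → D and E overlap.
F starts after D ends.
F starts after E ends.
Overlapping pairs: A & B, D & E — 2 in total.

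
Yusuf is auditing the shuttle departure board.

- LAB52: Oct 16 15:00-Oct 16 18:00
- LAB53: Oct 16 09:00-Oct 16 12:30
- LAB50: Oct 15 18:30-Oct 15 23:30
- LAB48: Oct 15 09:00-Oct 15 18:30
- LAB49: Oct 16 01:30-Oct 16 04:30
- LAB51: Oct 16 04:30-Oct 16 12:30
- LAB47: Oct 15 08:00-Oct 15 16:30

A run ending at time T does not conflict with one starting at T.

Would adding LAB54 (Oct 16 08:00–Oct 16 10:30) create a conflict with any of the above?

Yes — it overlaps LAB51, LAB53

LAB47: ends Oct 15 16:30 at or before LAB54 starts Oct 16 08:00 → clear.
LAB48: ends Oct 15 18:30 at or before LAB54 starts Oct 16 08:00 → clear.
LAB50: ends Oct 15 23:30 at or before LAB54 starts Oct 16 08:00 → clear.
LAB49: ends Oct 16 04:30 at or before LAB54 starts Oct 16 08:00 → clear.
LAB51: starts Oct 16 04:30 before LAB54 ends Oct 16 10:30, and ends Oct 16 12:30 after LAB54 starts Oct 16 08:00 → overlap.
LAB53: starts Oct 16 09:00 before LAB54 ends Oct 16 10:30, and ends Oct 16 12:30 after LAB54 starts Oct 16 08:00 → overlap.
LAB52: starts Oct 16 15:00 at or after LAB54 ends Oct 16 10:30 → clear.
LAB54 overlaps LAB51, LAB53.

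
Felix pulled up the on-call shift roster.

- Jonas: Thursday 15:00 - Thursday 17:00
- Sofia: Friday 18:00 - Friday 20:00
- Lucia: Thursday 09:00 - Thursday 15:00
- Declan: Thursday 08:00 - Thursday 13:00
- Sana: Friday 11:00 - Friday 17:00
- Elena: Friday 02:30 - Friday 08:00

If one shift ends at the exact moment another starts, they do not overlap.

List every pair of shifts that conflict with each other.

Two intervals overlap when each starts before the other ends.
Sorted by start: Declan, Lucia, Jonas, Elena, Sana, Sofia.
Lucia starts before Declan ends → Declan and Lucia overlap.
Jonas starts after Declan ends, so Declan has no further overlaps.
Jonas starts exactly when Lucia ends (back-to-back, no overlap), so Lucia has no further overlaps.
Elena starts after Jonas ends, so Jonas has no further overlaps.
Sana starts after Elena ends, so Elena has no further overlaps.
Sofia starts after Sana ends.

Declan & Lucia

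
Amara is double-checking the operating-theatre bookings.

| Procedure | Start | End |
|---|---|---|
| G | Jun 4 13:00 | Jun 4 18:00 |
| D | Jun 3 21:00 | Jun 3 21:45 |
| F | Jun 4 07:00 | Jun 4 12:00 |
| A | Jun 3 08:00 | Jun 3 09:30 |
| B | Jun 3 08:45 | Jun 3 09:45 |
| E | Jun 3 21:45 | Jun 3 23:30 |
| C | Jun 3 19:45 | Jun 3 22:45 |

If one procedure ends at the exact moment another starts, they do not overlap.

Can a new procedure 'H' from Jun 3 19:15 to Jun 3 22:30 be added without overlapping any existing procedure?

No — it overlaps C, D, E

A: ends Jun 3 09:30 at or before H starts Jun 3 19:15 → clear.
B: ends Jun 3 09:45 at or before H starts Jun 3 19:15 → clear.
C: starts Jun 3 19:45 before H ends Jun 3 22:30, and ends Jun 3 22:45 after H starts Jun 3 19:15 → overlap.
D: starts Jun 3 21:00 before H ends Jun 3 22:30, and ends Jun 3 21:45 after H starts Jun 3 19:15 → overlap.
E: starts Jun 3 21:45 before H ends Jun 3 22:30, and ends Jun 3 23:30 after H starts Jun 3 19:15 → overlap.
F: starts Jun 4 07:00 at or after H ends Jun 3 22:30 → clear.
G: starts Jun 4 13:00 at or after H ends Jun 3 22:30 → clear.
H overlaps C, D, E.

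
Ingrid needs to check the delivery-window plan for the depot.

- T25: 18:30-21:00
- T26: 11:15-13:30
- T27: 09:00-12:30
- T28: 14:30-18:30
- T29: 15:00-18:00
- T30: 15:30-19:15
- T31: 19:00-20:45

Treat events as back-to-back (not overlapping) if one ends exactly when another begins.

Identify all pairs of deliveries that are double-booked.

Sorted by start: T27, T26, T28, T29, T30, T25, T31.
T26 starts before T27 ends → T27 and T26 overlap.
T28 starts after T27 ends, so nothing later overlaps T27 either.
T28 starts after T26 ends, so nothing later overlaps T26 either.
T29 starts before T28 ends → T28 and T29 overlap.
T30 starts before T28 ends → T28 and T30 overlap.
T25 starts exactly when T28 ends (back-to-back, no overlap), so nothing later overlaps T28 either.
T30 starts before T29 ends → T29 and T30 overlap.
T25 starts after T29 ends, so nothing later overlaps T29 either.
T25 starts before T30 ends → T30 and T25 overlap.
T31 starts before T30 ends → T30 and T31 overlap.
T31 starts before T25 ends → T25 and T31 overlap.

T25 & T30, T25 & T31, T26 & T27, T28 & T29, T28 & T30, T29 & T30, T30 & T31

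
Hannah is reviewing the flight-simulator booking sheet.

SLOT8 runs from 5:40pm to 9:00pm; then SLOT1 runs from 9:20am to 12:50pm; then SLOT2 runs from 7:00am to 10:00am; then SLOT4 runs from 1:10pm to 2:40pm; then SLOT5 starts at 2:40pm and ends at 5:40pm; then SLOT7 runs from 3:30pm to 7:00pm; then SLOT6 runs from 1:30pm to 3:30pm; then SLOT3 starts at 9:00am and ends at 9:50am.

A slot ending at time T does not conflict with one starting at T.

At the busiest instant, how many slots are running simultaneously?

Sort all start/end points and keep a running count:
7:00am start SLOT2 → 1
9:00am start SLOT3 → 2
9:20am start SLOT1 → 3
9:50am end SLOT3 → 2
10:00am end SLOT2 → 1
12:50pm end SLOT1 → 0
1:10pm start SLOT4 → 1
1:30pm start SLOT6 → 2
2:40pm end SLOT4 → 1
2:40pm start SLOT5 → 2
3:30pm end SLOT6 → 1
3:30pm start SLOT7 → 2
5:40pm end SLOT5 → 1
5:40pm start SLOT8 → 2
7:00pm end SLOT7 → 1
9:00pm end SLOT8 → 0
Peak is 3, at 9:20am (SLOT1, SLOT2, SLOT3).

3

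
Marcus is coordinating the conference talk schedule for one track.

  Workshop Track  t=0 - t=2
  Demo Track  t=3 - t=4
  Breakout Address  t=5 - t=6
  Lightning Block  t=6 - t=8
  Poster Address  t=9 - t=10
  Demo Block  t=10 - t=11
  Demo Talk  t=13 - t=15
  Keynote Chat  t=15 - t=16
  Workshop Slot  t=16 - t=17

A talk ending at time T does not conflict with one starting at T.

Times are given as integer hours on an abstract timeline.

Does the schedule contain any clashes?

No

Check each pair: they overlap iff neither finishes before the other starts.
Sorted by start: Workshop Track, Demo Track, Breakout Address, Lightning Block, Poster Address, Demo Block, Demo Talk, Keynote Chat, Workshop Slot.
Demo Track starts after Workshop Track ends, so Workshop Track has no further overlaps.
Breakout Address starts after Demo Track ends, so Demo Track has no further overlaps.
Lightning Block starts exactly when Breakout Address ends (back-to-back, no overlap), so Breakout Address has no further overlaps.
Poster Address starts after Lightning Block ends, so Lightning Block has no further overlaps.
Demo Block starts exactly when Poster Address ends (back-to-back, no overlap), so Poster Address has no further overlaps.
Demo Talk starts after Demo Block ends, so Demo Block has no further overlaps.
Keynote Chat starts exactly when Demo Talk ends (back-to-back, no overlap), so Demo Talk has no further overlaps.
Workshop Slot starts exactly when Keynote Chat ends (back-to-back, no overlap).
Every pair is clear; the schedule has no overlaps.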